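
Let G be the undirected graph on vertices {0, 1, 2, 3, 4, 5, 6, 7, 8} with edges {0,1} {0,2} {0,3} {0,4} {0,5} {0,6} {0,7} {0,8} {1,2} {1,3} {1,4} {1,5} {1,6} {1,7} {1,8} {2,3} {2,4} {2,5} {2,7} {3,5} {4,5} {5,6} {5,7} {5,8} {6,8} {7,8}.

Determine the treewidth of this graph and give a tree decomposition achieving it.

Every bag has size at most 5, so the width is 5 − 1 = 4 and tw(G) ≤ 4. Conversely, {0, 1, 5, 6, 8} is a clique of size 5, and the vertices of any clique must share a bag in every tree decomposition; so some bag has ≥ 5 vertices and tw(G) ≥ 4. Hence tw(G) = 4 exactly.

Treewidth 4.
One such decomposition:
Bags: B1 = {0, 1, 2, 5, 7}  B2 = {0, 1, 2, 3, 5}  B3 = {0, 1, 2, 4, 5}  B4 = {0, 1, 5, 7, 8}  B5 = {0, 1, 5, 6, 8}
Tree: B1–B2, B2–B3, B1–B4, B4–B5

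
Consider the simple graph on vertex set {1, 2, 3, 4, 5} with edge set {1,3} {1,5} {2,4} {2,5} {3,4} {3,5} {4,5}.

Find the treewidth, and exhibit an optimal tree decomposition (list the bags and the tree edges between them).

Every bag has size at most 3, so the width is 3 − 1 = 2 and tw(G) ≤ 2. Conversely, {2, 4, 5} is a clique of size 3, and the vertices of any clique must share a bag in every tree decomposition; so some bag has ≥ 3 vertices and tw(G) ≥ 2. The upper and lower bounds meet at 2, so that is the treewidth.

Treewidth 2.
One optimal decomposition is:
Bags: B1 = {3, 4, 5}  B2 = {2, 4, 5}  B3 = {1, 3, 5}
Tree: B1–B2, B1–B3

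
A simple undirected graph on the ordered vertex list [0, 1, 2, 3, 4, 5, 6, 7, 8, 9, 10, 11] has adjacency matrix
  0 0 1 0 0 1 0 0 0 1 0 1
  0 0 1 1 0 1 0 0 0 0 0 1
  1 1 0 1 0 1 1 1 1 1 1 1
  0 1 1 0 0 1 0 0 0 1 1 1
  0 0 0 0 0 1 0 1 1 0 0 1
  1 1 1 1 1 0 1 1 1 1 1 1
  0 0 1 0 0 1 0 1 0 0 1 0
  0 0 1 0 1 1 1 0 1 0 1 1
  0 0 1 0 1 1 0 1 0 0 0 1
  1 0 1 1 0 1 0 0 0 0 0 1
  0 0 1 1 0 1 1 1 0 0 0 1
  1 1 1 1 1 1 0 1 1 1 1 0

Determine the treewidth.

A width-4 tree decomposition is:
Bags: B1 = {2, 5, 6, 7, 10}  B2 = {2, 5, 7, 10, 11}  B3 = {2, 3, 5, 10, 11}  B4 = {1, 2, 3, 5, 11}  B5 = {2, 3, 5, 9, 11}  B6 = {2, 5, 7, 8, 11}  B7 = {4, 5, 7, 8, 11}  B8 = {0, 2, 5, 9, 11}
Tree: B1–B2, B2–B3, B3–B4, B4–B5, B2–B6, B6–B7, B5–B8
Each bag holds 5 vertices, so the decomposition has width 4, which upper-bounds the treewidth. On the other hand G contains the 5-clique {0, 2, 5, 9, 11}. A clique must lie in a single bag of any decomposition, so no decomposition can have width below 4. Therefore the treewidth is 4.

4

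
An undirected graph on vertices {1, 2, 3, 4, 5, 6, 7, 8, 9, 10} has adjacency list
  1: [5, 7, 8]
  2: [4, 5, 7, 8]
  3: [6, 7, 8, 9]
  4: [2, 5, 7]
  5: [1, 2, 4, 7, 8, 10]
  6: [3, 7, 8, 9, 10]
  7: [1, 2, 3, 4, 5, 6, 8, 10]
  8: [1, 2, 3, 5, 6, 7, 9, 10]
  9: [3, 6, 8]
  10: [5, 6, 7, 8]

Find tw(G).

A width-3 tree decomposition is:
Bags: B1 = {3, 6, 8, 9}  B2 = {3, 6, 7, 8}  B3 = {6, 7, 8, 10}  B4 = {5, 7, 8, 10}  B5 = {1, 5, 7, 8}  B6 = {2, 5, 7, 8}  B7 = {2, 4, 5, 7}
Tree: B1–B2, B2–B3, B3–B4, B4–B5, B5–B6, B6–B7
The largest bag has 4 vertices, giving width 3; this decomposition certifies tw(G) ≤ 3. Conversely, {3, 6, 8, 9} is a clique of size 4, and the vertices of any clique must share a bag in every tree decomposition; so some bag has ≥ 4 vertices and tw(G) ≥ 3. Combining the bounds, tw(G) = 3.

3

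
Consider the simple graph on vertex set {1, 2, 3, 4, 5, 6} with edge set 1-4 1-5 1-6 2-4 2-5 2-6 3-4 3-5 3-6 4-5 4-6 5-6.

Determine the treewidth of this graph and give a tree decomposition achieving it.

Each bag holds 4 vertices, so the decomposition has width 3, which upper-bounds the treewidth. On the other hand G contains the 4-clique {1, 4, 5, 6}. A clique must lie in a single bag of any decomposition, so no decomposition can have width below 3. The upper and lower bounds meet at 3, so that is the treewidth.

Treewidth 3.
One such decomposition:
Bags: B1 = {3, 4, 5, 6}  B2 = {2, 4, 5, 6}  B3 = {1, 4, 5, 6}
Tree: B1–B2, B2–B3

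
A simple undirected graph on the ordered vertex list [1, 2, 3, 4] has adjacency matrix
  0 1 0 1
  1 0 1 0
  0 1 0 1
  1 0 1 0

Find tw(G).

2

A width-2 tree decomposition is:
Bags: B1 = {2, 3, 4}  B2 = {1, 2, 4}
Tree: B1–B2
The largest bag has 3 vertices, giving width 2; this decomposition certifies tw(G) ≤ 2. For the lower bound, G contains the cycle 2–3–4–1–2, so G is not a forest; only forests have treewidth ≤ 1, hence tw(G) ≥ 2. The upper and lower bounds meet at 2, so that is the treewidth.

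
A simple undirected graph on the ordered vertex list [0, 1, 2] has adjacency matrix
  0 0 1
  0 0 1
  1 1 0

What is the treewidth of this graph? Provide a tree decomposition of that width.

Every bag has size at most 2, so the width is 2 − 1 = 1 and tw(G) ≤ 1. G has an edge, so its treewidth is at least 1. Hence tw(G) = 1 exactly.

Treewidth 1.
Bags: B1 = {0, 2}  B2 = {1, 2}
Tree: B1–B2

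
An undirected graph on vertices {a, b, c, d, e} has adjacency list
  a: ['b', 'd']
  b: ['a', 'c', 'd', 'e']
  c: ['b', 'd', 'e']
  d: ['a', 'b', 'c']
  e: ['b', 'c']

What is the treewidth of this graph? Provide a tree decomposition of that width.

Treewidth 2.
One such decomposition:
Bags: B1 = {b, c, d}  B2 = {a, b, d}  B3 = {b, c, e}
Tree: B1–B2, B1–B3

The largest bag has 3 vertices, giving width 2; this decomposition certifies tw(G) ≤ 2. On the other hand G contains the 3-clique {b, c, d}. A clique must lie in a single bag of any decomposition, so no decomposition can have width below 2. Therefore the treewidth is 2.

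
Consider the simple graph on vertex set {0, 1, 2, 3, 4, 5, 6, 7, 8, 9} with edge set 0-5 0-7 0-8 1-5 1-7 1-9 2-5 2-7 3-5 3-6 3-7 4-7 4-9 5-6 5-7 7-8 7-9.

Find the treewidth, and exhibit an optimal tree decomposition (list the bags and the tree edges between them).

Every bag has size at most 3, so the width is 3 − 1 = 2 and tw(G) ≤ 2. Conversely, {3, 5, 6} is a clique of size 3, and the vertices of any clique must share a bag in every tree decomposition; so some bag has ≥ 3 vertices and tw(G) ≥ 2. Hence tw(G) = 2 exactly.

Treewidth 2.
One such decomposition:
Bags: B1 = {1, 7, 9}  B2 = {1, 5, 7}  B3 = {4, 7, 9}  B4 = {0, 5, 7}  B5 = {2, 5, 7}  B6 = {3, 5, 7}  B7 = {0, 7, 8}  B8 = {3, 5, 6}
Tree: B1–B2, B1–B3, B2–B4, B4–B5, B4–B6, B4–B7, B6–B8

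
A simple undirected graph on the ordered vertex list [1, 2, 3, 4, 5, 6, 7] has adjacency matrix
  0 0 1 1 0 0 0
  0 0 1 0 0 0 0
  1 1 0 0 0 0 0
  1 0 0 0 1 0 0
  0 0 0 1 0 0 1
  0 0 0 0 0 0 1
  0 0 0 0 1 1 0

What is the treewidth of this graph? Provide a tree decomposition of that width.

Each bag holds 2 vertices, so the decomposition has width 1, which upper-bounds the treewidth. G has an edge, so its treewidth is at least 1. Therefore the treewidth is 1.

Treewidth 1.
Bags: B1 = {6, 7}  B2 = {5, 7}  B3 = {4, 5}  B4 = {1, 4}  B5 = {1, 3}  B6 = {2, 3}
Tree: B1–B2, B2–B3, B3–B4, B4–B5, B5–B6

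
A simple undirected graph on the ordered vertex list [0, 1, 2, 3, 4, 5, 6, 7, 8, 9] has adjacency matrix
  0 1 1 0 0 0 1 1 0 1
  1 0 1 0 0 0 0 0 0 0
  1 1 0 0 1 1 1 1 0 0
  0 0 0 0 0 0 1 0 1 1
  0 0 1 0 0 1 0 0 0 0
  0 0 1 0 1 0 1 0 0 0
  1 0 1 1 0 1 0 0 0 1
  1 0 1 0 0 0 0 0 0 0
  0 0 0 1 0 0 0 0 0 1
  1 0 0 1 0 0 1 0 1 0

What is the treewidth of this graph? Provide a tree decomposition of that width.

The largest bag has 3 vertices, giving width 2; this decomposition certifies tw(G) ≤ 2. For the lower bound, the 3 vertices {3, 8, 9} are pairwise adjacent, and any tree decomposition puts a clique entirely inside one bag — forcing width ≥ 2. The upper and lower bounds meet at 2, so that is the treewidth.

Treewidth 2.
One such decomposition:
Bags: B1 = {2, 5, 6}  B2 = {0, 2, 6}  B3 = {2, 4, 5}  B4 = {0, 6, 9}  B5 = {3, 6, 9}  B6 = {0, 2, 7}  B7 = {0, 1, 2}  B8 = {3, 8, 9}
Tree: B1–B2, B1–B3, B2–B4, B4–B5, B2–B6, B2–B7, B5–B8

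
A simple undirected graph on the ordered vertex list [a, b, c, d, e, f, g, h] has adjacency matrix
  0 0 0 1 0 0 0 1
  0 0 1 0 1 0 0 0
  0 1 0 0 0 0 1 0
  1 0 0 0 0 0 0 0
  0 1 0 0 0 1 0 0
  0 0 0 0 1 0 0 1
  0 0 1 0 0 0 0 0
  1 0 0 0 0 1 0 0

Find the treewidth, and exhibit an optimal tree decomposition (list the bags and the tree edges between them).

Treewidth 1.
One such decomposition:
Bags: B1 = {c, g}  B2 = {b, c}  B3 = {b, e}  B4 = {e, f}  B5 = {f, h}  B6 = {a, h}  B7 = {a, d}
Tree: B1–B2, B2–B3, B3–B4, B4–B5, B5–B6, B6–B7

Each bag holds 2 vertices, so the decomposition has width 1, which upper-bounds the treewidth. Since G has at least one edge (e.g. g–c), it is not an edgeless graph, so tw(G) ≥ 1. The upper and lower bounds meet at 1, so that is the treewidth.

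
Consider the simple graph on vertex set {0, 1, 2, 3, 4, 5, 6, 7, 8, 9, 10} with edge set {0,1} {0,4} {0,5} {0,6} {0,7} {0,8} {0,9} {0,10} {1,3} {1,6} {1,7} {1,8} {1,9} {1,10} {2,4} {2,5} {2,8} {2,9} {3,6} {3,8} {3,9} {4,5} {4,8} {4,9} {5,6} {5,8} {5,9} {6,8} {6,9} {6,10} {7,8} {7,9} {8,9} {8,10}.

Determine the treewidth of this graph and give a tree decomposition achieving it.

Treewidth 4.
Bags: B1 = {0, 5, 6, 8, 9}  B2 = {0, 1, 6, 8, 9}  B3 = {1, 3, 6, 8, 9}  B4 = {0, 4, 5, 8, 9}  B5 = {0, 1, 7, 8, 9}  B6 = {2, 4, 5, 8, 9}  B7 = {0, 1, 6, 8, 10}
Tree: B1–B2, B2–B3, B1–B4, B2–B5, B4–B6, B2–B7

Each bag holds 5 vertices, so the decomposition has width 4, which upper-bounds the treewidth. On the other hand G contains the 5-clique {0, 1, 6, 8, 9}. A clique must lie in a single bag of any decomposition, so no decomposition can have width below 4. Hence tw(G) = 4 exactly.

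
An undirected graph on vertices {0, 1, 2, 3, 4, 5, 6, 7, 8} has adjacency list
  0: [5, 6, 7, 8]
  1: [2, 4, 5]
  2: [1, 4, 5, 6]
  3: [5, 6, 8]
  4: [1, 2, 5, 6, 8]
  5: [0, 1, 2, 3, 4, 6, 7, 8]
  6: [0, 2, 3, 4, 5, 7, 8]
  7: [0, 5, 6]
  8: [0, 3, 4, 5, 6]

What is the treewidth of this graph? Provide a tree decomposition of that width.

Treewidth 3.
One optimal decomposition is:
Bags: B1 = {0, 5, 6, 8}  B2 = {4, 5, 6, 8}  B3 = {2, 4, 5, 6}  B4 = {1, 2, 4, 5}  B5 = {0, 5, 6, 7}  B6 = {3, 5, 6, 8}
Tree: B1–B2, B2–B3, B3–B4, B1–B5, B2–B6

The largest bag has 4 vertices, giving width 3; this decomposition certifies tw(G) ≤ 3. For the lower bound, the 4 vertices {1, 2, 4, 5} are pairwise adjacent, and any tree decomposition puts a clique entirely inside one bag — forcing width ≥ 3. The upper and lower bounds meet at 3, so that is the treewidth.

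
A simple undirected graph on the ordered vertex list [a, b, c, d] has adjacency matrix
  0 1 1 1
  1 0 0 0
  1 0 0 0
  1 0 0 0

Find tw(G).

1

A width-1 tree decomposition is:
Bags: B1 = {a, d}  B2 = {a, c}  B3 = {a, b}
Tree: B1–B2, B2–B3
The largest bag has 2 vertices, giving width 1; this decomposition certifies tw(G) ≤ 1. Any graph with an edge has treewidth ≥ 1, and G has the edge a–d. Hence tw(G) = 1 exactly.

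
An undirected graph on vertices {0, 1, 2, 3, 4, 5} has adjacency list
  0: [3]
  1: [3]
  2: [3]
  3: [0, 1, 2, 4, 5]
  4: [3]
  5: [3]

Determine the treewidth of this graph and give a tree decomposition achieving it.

Treewidth 1.
Bags: B1 = {3, 4}  B2 = {1, 3}  B3 = {2, 3}  B4 = {0, 3}  B5 = {3, 5}
Tree: B1–B2, B2–B3, B2–B4, B2–B5

The largest bag has 2 vertices, giving width 1; this decomposition certifies tw(G) ≤ 1. Any graph with an edge has treewidth ≥ 1, and G has the edge 3–4. The upper and lower bounds meet at 1, so that is the treewidth.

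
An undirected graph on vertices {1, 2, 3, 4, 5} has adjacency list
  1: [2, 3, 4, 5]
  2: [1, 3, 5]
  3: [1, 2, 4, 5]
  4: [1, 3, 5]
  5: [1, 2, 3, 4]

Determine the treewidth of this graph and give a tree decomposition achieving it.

Treewidth 3.
Bags: B1 = {1, 3, 4, 5}  B2 = {1, 2, 3, 5}
Tree: B1–B2

Every bag has size at most 4, so the width is 4 − 1 = 3 and tw(G) ≤ 3. On the other hand G contains the 4-clique {1, 2, 3, 5}. A clique must lie in a single bag of any decomposition, so no decomposition can have width below 3. Combining the bounds, tw(G) = 3.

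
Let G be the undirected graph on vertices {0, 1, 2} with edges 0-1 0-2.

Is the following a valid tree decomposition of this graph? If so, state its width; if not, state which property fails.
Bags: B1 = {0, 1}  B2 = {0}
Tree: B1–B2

A tree decomposition must satisfy three properties: every vertex lies in some bag; for every edge, both endpoints lie together in some bag; and for every vertex, the bags containing it form a connected subtree. Here vertex 2 appears in no bag, so the decomposition is invalid.

No — vertex 2 appears in no bag.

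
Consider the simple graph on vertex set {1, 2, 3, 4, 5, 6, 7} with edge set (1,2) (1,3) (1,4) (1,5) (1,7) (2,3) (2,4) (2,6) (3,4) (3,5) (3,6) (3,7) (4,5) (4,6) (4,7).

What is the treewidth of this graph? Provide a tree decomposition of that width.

The largest bag has 4 vertices, giving width 3; this decomposition certifies tw(G) ≤ 3. For the lower bound, the 4 vertices {1, 2, 3, 4} are pairwise adjacent, and any tree decomposition puts a clique entirely inside one bag — forcing width ≥ 3. Hence tw(G) = 3 exactly.

Treewidth 3.
Bags: B1 = {1, 3, 4, 5}  B2 = {1, 2, 3, 4}  B3 = {1, 3, 4, 7}  B4 = {2, 3, 4, 6}
Tree: B1–B2, B2–B3, B2–B4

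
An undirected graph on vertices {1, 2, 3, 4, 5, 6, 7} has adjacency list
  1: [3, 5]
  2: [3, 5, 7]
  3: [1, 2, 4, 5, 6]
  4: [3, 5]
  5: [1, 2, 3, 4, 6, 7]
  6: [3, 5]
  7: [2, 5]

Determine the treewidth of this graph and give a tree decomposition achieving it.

Treewidth 2.
Bags: B1 = {3, 5, 6}  B2 = {2, 3, 5}  B3 = {2, 5, 7}  B4 = {1, 3, 5}  B5 = {3, 4, 5}
Tree: B1–B2, B2–B3, B2–B4, B4–B5

Every bag has size at most 3, so the width is 3 − 1 = 2 and tw(G) ≤ 2. For the lower bound, the 3 vertices {1, 3, 5} are pairwise adjacent, and any tree decomposition puts a clique entirely inside one bag — forcing width ≥ 2. Combining the bounds, tw(G) = 2.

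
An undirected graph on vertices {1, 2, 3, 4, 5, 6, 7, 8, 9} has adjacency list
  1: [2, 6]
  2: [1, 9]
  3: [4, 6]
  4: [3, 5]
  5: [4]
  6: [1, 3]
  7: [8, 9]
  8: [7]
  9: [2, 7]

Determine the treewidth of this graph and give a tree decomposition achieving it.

Every bag has size at most 2, so the width is 2 − 1 = 1 and tw(G) ≤ 1. G has an edge, so its treewidth is at least 1. The upper and lower bounds meet at 1, so that is the treewidth.

Treewidth 1.
One such decomposition:
Bags: B1 = {4, 5}  B2 = {3, 4}  B3 = {3, 6}  B4 = {1, 6}  B5 = {1, 2}  B6 = {2, 9}  B7 = {7, 9}  B8 = {7, 8}
Tree: B1–B2, B2–B3, B3–B4, B4–B5, B5–B6, B6–B7, B7–B8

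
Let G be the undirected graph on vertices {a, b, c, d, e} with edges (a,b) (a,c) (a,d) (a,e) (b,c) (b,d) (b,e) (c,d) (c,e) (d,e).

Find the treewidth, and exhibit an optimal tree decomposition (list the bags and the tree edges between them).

A single bag containing all 5 vertices is trivially a valid decomposition of width 4. For the lower bound, the 5 vertices {a, b, c, d, e} are pairwise adjacent, and any tree decomposition puts a clique entirely inside one bag — forcing width ≥ 4. The upper and lower bounds meet at 4, so that is the treewidth.

Treewidth 4.
One such decomposition:
Bags: B1 = {a, b, c, d, e}
Tree: (single bag)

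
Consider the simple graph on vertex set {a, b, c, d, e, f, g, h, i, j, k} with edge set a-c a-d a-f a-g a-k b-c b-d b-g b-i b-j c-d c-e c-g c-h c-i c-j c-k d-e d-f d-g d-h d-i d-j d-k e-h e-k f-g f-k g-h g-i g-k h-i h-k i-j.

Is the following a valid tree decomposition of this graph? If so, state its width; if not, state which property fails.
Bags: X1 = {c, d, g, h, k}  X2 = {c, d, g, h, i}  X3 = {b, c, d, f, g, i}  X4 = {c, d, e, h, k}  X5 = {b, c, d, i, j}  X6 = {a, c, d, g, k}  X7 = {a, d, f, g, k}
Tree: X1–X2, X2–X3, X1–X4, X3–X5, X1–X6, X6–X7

A tree decomposition must satisfy three properties: every vertex lies in some bag; for every edge, both endpoints lie together in some bag; and for every vertex, the bags containing it form a connected subtree. Here bags containing vertex f are not connected in the tree, so the decomposition is invalid.

No — bags containing vertex f are not connected in the tree.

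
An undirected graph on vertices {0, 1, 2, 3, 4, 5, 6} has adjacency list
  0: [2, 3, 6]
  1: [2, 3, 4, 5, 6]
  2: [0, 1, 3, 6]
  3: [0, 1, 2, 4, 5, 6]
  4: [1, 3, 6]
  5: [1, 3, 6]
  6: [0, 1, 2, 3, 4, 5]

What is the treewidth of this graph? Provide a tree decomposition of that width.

The largest bag has 4 vertices, giving width 3; this decomposition certifies tw(G) ≤ 3. On the other hand G contains the 4-clique {0, 2, 3, 6}. A clique must lie in a single bag of any decomposition, so no decomposition can have width below 3. The upper and lower bounds meet at 3, so that is the treewidth.

Treewidth 3.
One such decomposition:
Bags: B1 = {1, 2, 3, 6}  B2 = {1, 3, 4, 6}  B3 = {0, 2, 3, 6}  B4 = {1, 3, 5, 6}
Tree: B1–B2, B1–B3, B1–B4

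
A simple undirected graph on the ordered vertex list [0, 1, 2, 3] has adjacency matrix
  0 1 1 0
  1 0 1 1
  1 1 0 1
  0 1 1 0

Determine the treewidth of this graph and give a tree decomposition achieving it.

Treewidth 2.
Bags: B1 = {0, 1, 2}  B2 = {1, 2, 3}
Tree: B1–B2

The largest bag has 3 vertices, giving width 2; this decomposition certifies tw(G) ≤ 2. On the other hand G contains the 3-clique {0, 1, 2}. A clique must lie in a single bag of any decomposition, so no decomposition can have width below 2. The upper and lower bounds meet at 2, so that is the treewidth.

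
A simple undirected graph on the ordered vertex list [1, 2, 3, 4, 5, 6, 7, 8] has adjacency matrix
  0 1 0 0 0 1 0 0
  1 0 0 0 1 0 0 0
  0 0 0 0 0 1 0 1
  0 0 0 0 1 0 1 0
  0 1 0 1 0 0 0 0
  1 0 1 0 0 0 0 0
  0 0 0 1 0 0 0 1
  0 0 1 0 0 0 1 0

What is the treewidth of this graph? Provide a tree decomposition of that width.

Each bag holds 3 vertices, so the decomposition has width 2, which upper-bounds the treewidth. Since 4–5–2–1–6–3–8–7–4 is a cycle in G, G is not acyclic. Forests are exactly the graphs of treewidth ≤ 1, so tw(G) ≥ 2. The upper and lower bounds meet at 2, so that is the treewidth.

Treewidth 2.
Bags: B1 = {2, 4, 5}  B2 = {1, 2, 4}  B3 = {1, 4, 6}  B4 = {3, 4, 6}  B5 = {3, 4, 8}  B6 = {4, 7, 8}
Tree: B1–B2, B2–B3, B3–B4, B4–B5, B5–B6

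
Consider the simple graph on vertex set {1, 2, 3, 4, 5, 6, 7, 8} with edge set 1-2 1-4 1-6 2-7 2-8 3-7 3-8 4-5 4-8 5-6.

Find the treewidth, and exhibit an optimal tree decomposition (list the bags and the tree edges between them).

Treewidth 2.
One such decomposition:
Bags: B1 = {1, 5, 6}  B2 = {1, 4, 5}  B3 = {1, 2, 4}  B4 = {2, 4, 8}  B5 = {2, 7, 8}  B6 = {3, 7, 8}
Tree: B1–B2, B2–B3, B3–B4, B4–B5, B5–B6

Every bag has size at most 3, so the width is 3 − 1 = 2 and tw(G) ≤ 2. For the lower bound, G contains the cycle 6–5–4–1–6, so G is not a forest; only forests have treewidth ≤ 1, hence tw(G) ≥ 2. Hence tw(G) = 2 exactly.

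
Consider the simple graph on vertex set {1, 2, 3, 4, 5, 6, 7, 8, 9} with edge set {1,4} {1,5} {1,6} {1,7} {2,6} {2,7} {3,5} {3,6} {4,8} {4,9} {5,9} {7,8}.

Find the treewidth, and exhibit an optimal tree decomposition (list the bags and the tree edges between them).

Each bag holds 4 vertices, so the decomposition has width 3, which upper-bounds the treewidth. For the lower bound: the 4 vertex sets {3,5,9}, {6}, {1}, {2,4,7,8} are disjoint, each induces a connected subgraph, and every pair is joined by at least one edge of G. Contracting each set to a single vertex therefore yields K_{4} as a minor, and since treewidth is minor-monotone, tw(G) ≥ tw(K_{4}) = 3. The upper and lower bounds meet at 3, so that is the treewidth.

Treewidth 3.
One such decomposition:
Bags: B1 = {3, 5, 6, 9}  B2 = {1, 5, 6, 9}  B3 = {1, 4, 6, 9}  B4 = {1, 2, 4, 6}  B5 = {1, 2, 4, 7}  B6 = {2, 4, 7, 8}
Tree: B1–B2, B2–B3, B3–B4, B4–B5, B5–B6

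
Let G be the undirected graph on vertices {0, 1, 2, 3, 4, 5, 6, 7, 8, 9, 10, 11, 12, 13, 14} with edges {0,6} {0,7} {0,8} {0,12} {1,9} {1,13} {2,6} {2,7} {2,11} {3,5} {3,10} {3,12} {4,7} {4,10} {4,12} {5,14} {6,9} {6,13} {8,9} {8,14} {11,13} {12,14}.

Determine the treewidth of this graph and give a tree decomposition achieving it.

The largest bag has 4 vertices, giving width 3; this decomposition certifies tw(G) ≤ 3. For the lower bound: the 4 vertex sets {3,5,10}, {14}, {12}, {0,4,7,8} are disjoint, each induces a connected subgraph, and every pair is joined by at least one edge of G. Contracting each set to a single vertex therefore yields K_{4} as a minor, and since treewidth is minor-monotone, tw(G) ≥ tw(K_{4}) = 3. Hence tw(G) = 3 exactly.

Treewidth 3.
One optimal decomposition is:
Bags: B1 = {3, 5, 10, 14}  B2 = {3, 10, 12, 14}  B3 = {4, 10, 12, 14}  B4 = {4, 8, 12, 14}  B5 = {0, 4, 8, 12}  B6 = {0, 4, 7, 8}  B7 = {0, 7, 8, 9}  B8 = {0, 6, 7, 9}  B9 = {2, 6, 7, 9}  B10 = {1, 2, 6, 9}  B11 = {1, 2, 6, 13}  B12 = {1, 2, 11, 13}
Tree: B1–B2, B2–B3, B3–B4, B4–B5, B5–B6, B6–B7, B7–B8, B8–B9, B9–B10, B10–B11, B11–B12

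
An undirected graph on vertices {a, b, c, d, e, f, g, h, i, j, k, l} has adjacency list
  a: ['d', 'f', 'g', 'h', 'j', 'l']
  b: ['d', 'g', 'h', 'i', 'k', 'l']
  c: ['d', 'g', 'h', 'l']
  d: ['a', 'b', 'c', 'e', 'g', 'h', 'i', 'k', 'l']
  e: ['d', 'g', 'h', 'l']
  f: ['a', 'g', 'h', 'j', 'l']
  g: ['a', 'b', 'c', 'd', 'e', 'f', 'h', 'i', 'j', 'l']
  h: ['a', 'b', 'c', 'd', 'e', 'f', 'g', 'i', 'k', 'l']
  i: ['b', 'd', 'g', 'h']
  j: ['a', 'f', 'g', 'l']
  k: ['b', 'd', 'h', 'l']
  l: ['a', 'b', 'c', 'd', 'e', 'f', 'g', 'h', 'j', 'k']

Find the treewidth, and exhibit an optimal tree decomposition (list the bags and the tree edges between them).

Every bag has size at most 5, so the width is 5 − 1 = 4 and tw(G) ≤ 4. Conversely, {a, f, g, j, l} is a clique of size 5, and the vertices of any clique must share a bag in every tree decomposition; so some bag has ≥ 5 vertices and tw(G) ≥ 4. Hence tw(G) = 4 exactly.

Treewidth 4.
Bags: B1 = {d, e, g, h, l}  B2 = {b, d, g, h, l}  B3 = {c, d, g, h, l}  B4 = {b, d, h, k, l}  B5 = {a, d, g, h, l}  B6 = {a, f, g, h, l}  B7 = {a, f, g, j, l}  B8 = {b, d, g, h, i}
Tree: B1–B2, B2–B3, B2–B4, B2–B5, B5–B6, B6–B7, B2–B8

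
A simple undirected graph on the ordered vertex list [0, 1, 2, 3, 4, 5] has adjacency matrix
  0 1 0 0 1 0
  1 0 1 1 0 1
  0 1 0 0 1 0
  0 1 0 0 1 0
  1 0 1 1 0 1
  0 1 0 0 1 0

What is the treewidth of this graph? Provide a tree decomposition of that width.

Treewidth 2.
Bags: B1 = {1, 3, 4}  B2 = {1, 2, 4}  B3 = {0, 1, 4}  B4 = {1, 4, 5}
Tree: B1–B2, B2–B3, B3–B4

The largest bag has 3 vertices, giving width 2; this decomposition certifies tw(G) ≤ 2. Since 4–3–1–2–4 is a cycle in G, G is not acyclic. Forests are exactly the graphs of treewidth ≤ 1, so tw(G) ≥ 2. The upper and lower bounds meet at 2, so that is the treewidth.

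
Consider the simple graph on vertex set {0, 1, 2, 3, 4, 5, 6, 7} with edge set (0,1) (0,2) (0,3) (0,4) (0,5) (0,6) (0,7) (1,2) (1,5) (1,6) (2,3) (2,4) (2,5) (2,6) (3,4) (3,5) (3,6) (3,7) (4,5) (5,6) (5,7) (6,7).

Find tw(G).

4

A width-4 tree decomposition is:
Bags: B1 = {0, 2, 3, 5, 6}  B2 = {0, 3, 5, 6, 7}  B3 = {0, 1, 2, 5, 6}  B4 = {0, 2, 3, 4, 5}
Tree: B1–B2, B1–B3, B1–B4
Each bag holds 5 vertices, so the decomposition has width 4, which upper-bounds the treewidth. Conversely, {0, 1, 2, 5, 6} is a clique of size 5, and the vertices of any clique must share a bag in every tree decomposition; so some bag has ≥ 5 vertices and tw(G) ≥ 4. Therefore the treewidth is 4.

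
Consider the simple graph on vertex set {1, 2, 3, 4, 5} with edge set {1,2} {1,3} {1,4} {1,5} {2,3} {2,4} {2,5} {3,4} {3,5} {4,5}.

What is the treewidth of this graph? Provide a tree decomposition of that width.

A single bag containing all 5 vertices is trivially a valid decomposition of width 4. For the lower bound, the 5 vertices {1, 2, 3, 4, 5} are pairwise adjacent, and any tree decomposition puts a clique entirely inside one bag — forcing width ≥ 4. Combining the bounds, tw(G) = 4.

Treewidth 4.
One optimal decomposition is:
Bags: B1 = {1, 2, 3, 4, 5}
Tree: (single bag)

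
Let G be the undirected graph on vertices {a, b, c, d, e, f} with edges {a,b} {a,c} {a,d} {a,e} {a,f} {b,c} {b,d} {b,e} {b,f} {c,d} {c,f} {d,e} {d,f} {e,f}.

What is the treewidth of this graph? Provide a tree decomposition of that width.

Treewidth 4.
Bags: B1 = {a, b, d, e, f}  B2 = {a, b, c, d, f}
Tree: B1–B2

Each bag holds 5 vertices, so the decomposition has width 4, which upper-bounds the treewidth. On the other hand G contains the 5-clique {a, b, d, e, f}. A clique must lie in a single bag of any decomposition, so no decomposition can have width below 4. Combining the bounds, tw(G) = 4.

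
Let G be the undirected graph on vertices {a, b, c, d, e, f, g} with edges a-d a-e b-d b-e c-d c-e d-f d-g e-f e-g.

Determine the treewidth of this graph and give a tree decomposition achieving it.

Every bag has size at most 3, so the width is 3 − 1 = 2 and tw(G) ≤ 2. Since d–b–e–f–d is a cycle in G, G is not acyclic. Forests are exactly the graphs of treewidth ≤ 1, so tw(G) ≥ 2. Combining the bounds, tw(G) = 2.

Treewidth 2.
Bags: B1 = {b, d, e}  B2 = {d, e, f}  B3 = {d, e, g}  B4 = {c, d, e}  B5 = {a, d, e}
Tree: B1–B2, B2–B3, B3–B4, B4–B5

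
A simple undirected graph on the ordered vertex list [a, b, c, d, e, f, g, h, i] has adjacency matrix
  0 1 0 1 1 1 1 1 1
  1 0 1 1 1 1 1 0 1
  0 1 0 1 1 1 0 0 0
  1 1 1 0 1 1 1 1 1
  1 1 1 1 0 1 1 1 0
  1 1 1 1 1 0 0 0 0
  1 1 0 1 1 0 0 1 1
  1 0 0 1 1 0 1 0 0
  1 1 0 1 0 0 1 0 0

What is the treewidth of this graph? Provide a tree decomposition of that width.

Treewidth 4.
One such decomposition:
Bags: B1 = {a, d, e, g, h}  B2 = {a, b, d, e, g}  B3 = {a, b, d, g, i}  B4 = {a, b, d, e, f}  B5 = {b, c, d, e, f}
Tree: B1–B2, B2–B3, B2–B4, B4–B5

Every bag has size at most 5, so the width is 5 − 1 = 4 and tw(G) ≤ 4. On the other hand G contains the 5-clique {a, d, e, g, h}. A clique must lie in a single bag of any decomposition, so no decomposition can have width below 4. Combining the bounds, tw(G) = 4.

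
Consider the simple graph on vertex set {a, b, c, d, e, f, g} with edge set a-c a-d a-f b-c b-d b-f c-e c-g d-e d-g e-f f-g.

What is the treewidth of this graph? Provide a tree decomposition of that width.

Treewidth 3.
Bags: B1 = {b, c, d, f}  B2 = {a, c, d, f}  B3 = {c, d, f, g}  B4 = {c, d, e, f}
Tree: B1–B2, B2–B3, B3–B4

The largest bag has 4 vertices, giving width 3; this decomposition certifies tw(G) ≤ 3. For the lower bound: the 4 vertex sets {b,f}, {a,c}, {d}, {g} are disjoint, each induces a connected subgraph, and every pair is joined by at least one edge of G. Contracting each set to a single vertex therefore yields K_{4} as a minor, and since treewidth is minor-monotone, tw(G) ≥ tw(K_{4}) = 3. Therefore the treewidth is 3.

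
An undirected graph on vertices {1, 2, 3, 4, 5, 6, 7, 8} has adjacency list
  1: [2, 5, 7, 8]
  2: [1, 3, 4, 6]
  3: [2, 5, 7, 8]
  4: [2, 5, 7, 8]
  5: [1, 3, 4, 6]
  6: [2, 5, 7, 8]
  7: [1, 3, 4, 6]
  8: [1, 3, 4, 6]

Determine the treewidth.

A width-4 tree decomposition is:
Bags: B1 = {1, 2, 5, 7, 8}  B2 = {2, 3, 5, 7, 8}  B3 = {2, 5, 6, 7, 8}  B4 = {2, 4, 5, 7, 8}
Tree: B1–B2, B2–B3, B3–B4
The largest bag has 5 vertices, giving width 4; this decomposition certifies tw(G) ≤ 4. For the lower bound: the 5 vertex sets {1,8}, {2,3}, {5,6}, {7}, {4} are disjoint, each induces a connected subgraph, and every pair is joined by at least one edge of G. Contracting each set to a single vertex therefore yields K_{5} as a minor, and since treewidth is minor-monotone, tw(G) ≥ tw(K_{5}) = 4. Hence tw(G) = 4 exactly.

4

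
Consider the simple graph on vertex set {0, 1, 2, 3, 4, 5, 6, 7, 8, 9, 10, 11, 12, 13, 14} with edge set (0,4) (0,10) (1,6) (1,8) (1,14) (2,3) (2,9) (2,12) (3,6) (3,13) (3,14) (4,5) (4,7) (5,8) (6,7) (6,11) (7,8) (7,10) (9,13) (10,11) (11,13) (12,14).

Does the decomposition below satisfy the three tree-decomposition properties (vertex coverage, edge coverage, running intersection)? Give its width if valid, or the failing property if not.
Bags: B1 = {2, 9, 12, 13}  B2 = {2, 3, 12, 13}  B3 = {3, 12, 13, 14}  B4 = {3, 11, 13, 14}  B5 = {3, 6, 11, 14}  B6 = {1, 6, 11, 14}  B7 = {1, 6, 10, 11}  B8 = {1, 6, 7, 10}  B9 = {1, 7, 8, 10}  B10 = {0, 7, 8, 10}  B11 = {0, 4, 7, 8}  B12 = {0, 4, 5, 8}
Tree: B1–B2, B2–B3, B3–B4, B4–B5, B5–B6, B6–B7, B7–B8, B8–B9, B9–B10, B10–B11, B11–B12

Yes; width 3.

Vertex coverage: the bags together contain {0, 1, 2, 3, 4, 5, 6, 7, 8, 9, 10, 11, 12, 13, 14}, the full vertex set. Edge coverage: each edge of G has both endpoints in at least one bag. Running intersection: for every vertex, the bags containing it form a connected subtree. All three properties hold, so this is a valid tree decomposition of width max|bag| − 1 = 3, and hence tw(G) ≤ 3.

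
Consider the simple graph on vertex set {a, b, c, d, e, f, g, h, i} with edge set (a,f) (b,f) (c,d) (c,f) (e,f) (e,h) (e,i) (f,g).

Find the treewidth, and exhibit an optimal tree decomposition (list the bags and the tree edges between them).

Each bag holds 2 vertices, so the decomposition has width 1, which upper-bounds the treewidth. Since G has at least one edge (e.g. e–f), it is not an edgeless graph, so tw(G) ≥ 1. Therefore the treewidth is 1.

Treewidth 1.
One optimal decomposition is:
Bags: B1 = {e, f}  B2 = {b, f}  B3 = {c, f}  B4 = {c, d}  B5 = {f, g}  B6 = {e, h}  B7 = {e, i}  B8 = {a, f}
Tree: B1–B2, B2–B3, B3–B4, B2–B5, B1–B6, B6–B7, B5–B8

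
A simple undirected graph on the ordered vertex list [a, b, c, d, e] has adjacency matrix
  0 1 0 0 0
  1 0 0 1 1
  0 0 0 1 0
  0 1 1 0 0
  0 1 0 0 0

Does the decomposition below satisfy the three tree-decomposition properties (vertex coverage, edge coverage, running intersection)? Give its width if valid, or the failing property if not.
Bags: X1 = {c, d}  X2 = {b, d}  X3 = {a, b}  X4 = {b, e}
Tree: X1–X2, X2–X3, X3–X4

Checking the three conditions: (i) the bags cover all of {a, b, c, d, e}; (ii) for each edge, some bag contains both endpoints; (iii) the bags containing any fixed vertex form a subtree. All hold, so the decomposition is valid with width 2 − 1 = 1.

Yes; width 1.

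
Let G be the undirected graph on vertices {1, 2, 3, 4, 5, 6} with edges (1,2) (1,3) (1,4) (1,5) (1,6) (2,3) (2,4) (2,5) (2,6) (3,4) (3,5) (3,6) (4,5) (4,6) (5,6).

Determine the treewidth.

5

A width-5 tree decomposition is:
Bags: B1 = {1, 2, 3, 4, 5, 6}
Tree: (single bag)
With just one bag of size 6, the width is 6 − 1 = 5, so tw(G) ≤ 5. On the other hand G contains the 6-clique {1, 2, 3, 4, 5, 6}. A clique must lie in a single bag of any decomposition, so no decomposition can have width below 5. The upper and lower bounds meet at 5, so that is the treewidth.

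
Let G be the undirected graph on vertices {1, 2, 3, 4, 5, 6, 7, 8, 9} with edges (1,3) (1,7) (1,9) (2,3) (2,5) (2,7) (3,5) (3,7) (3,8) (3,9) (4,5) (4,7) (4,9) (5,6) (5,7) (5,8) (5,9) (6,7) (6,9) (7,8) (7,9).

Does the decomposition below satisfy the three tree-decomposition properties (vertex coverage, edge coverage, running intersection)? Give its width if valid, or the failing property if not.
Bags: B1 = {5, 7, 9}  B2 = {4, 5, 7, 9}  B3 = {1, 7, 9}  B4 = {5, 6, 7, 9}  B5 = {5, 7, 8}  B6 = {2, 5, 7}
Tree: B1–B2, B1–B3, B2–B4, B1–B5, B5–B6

A tree decomposition must satisfy three properties: every vertex lies in some bag; for every edge, both endpoints lie together in some bag; and for every vertex, the bags containing it form a connected subtree. Here vertex 3 appears in no bag, so the decomposition is invalid.

No — vertex 3 appears in no bag.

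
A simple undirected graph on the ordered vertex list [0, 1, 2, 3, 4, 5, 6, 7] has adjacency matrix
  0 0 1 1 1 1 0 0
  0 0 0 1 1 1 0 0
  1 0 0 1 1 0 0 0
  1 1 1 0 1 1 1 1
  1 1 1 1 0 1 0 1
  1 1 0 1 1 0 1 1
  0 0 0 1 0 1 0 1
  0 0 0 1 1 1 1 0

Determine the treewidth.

A width-3 tree decomposition is:
Bags: B1 = {1, 3, 4, 5}  B2 = {0, 3, 4, 5}  B3 = {3, 4, 5, 7}  B4 = {0, 2, 3, 4}  B5 = {3, 5, 6, 7}
Tree: B1–B2, B2–B3, B2–B4, B3–B5
The largest bag has 4 vertices, giving width 3; this decomposition certifies tw(G) ≤ 3. Conversely, {0, 2, 3, 4} is a clique of size 4, and the vertices of any clique must share a bag in every tree decomposition; so some bag has ≥ 4 vertices and tw(G) ≥ 3. The upper and lower bounds meet at 3, so that is the treewidth.

3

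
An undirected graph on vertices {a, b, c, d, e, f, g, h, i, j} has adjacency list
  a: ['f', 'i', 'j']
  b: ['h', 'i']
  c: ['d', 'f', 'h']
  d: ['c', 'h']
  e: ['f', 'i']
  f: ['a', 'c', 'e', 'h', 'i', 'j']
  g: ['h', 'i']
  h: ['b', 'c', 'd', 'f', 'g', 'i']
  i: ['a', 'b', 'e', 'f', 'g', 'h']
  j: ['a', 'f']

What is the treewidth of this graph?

A width-2 tree decomposition is:
Bags: B1 = {a, f, i}  B2 = {f, h, i}  B3 = {b, h, i}  B4 = {e, f, i}  B5 = {c, f, h}  B6 = {c, d, h}  B7 = {g, h, i}  B8 = {a, f, j}
Tree: B1–B2, B2–B3, B1–B4, B2–B5, B5–B6, B3–B7, B1–B8
Every bag has size at most 3, so the width is 3 − 1 = 2 and tw(G) ≤ 2. On the other hand G contains the 3-clique {c, d, h}. A clique must lie in a single bag of any decomposition, so no decomposition can have width below 2. Hence tw(G) = 2 exactly.

2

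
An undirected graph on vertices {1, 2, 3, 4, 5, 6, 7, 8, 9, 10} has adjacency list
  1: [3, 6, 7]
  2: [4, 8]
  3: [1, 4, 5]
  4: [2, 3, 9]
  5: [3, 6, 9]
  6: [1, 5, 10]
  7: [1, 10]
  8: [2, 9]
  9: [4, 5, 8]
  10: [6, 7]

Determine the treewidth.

2

A width-2 tree decomposition is:
Bags: B1 = {2, 4, 8}  B2 = {4, 8, 9}  B3 = {3, 4, 9}  B4 = {3, 5, 9}  B5 = {1, 3, 5}  B6 = {1, 5, 6}  B7 = {1, 6, 7}  B8 = {6, 7, 10}
Tree: B1–B2, B2–B3, B3–B4, B4–B5, B5–B6, B6–B7, B7–B8
Each bag holds 3 vertices, so the decomposition has width 2, which upper-bounds the treewidth. For the lower bound, G contains the cycle 2–8–9–4–2, so G is not a forest; only forests have treewidth ≤ 1, hence tw(G) ≥ 2. Therefore the treewidth is 2.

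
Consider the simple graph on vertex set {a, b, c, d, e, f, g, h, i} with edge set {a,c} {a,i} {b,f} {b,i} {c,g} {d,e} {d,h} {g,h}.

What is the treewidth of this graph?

1

A width-1 tree decomposition is:
Bags: B1 = {d, e}  B2 = {d, h}  B3 = {g, h}  B4 = {c, g}  B5 = {a, c}  B6 = {a, i}  B7 = {b, i}  B8 = {b, f}
Tree: B1–B2, B2–B3, B3–B4, B4–B5, B5–B6, B6–B7, B7–B8
The largest bag has 2 vertices, giving width 1; this decomposition certifies tw(G) ≤ 1. Any graph with an edge has treewidth ≥ 1, and G has the edge e–d. The upper and lower bounds meet at 1, so that is the treewidth.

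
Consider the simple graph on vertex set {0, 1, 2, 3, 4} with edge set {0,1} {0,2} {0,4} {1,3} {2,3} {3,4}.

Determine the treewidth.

A width-2 tree decomposition is:
Bags: B1 = {0, 3, 4}  B2 = {0, 2, 3}  B3 = {0, 1, 3}
Tree: B1–B2, B2–B3
The largest bag has 3 vertices, giving width 2; this decomposition certifies tw(G) ≤ 2. The edges 4–3–2–0–4 form a cycle, so G is not a tree and its treewidth is at least 2. The upper and lower bounds meet at 2, so that is the treewidth.

2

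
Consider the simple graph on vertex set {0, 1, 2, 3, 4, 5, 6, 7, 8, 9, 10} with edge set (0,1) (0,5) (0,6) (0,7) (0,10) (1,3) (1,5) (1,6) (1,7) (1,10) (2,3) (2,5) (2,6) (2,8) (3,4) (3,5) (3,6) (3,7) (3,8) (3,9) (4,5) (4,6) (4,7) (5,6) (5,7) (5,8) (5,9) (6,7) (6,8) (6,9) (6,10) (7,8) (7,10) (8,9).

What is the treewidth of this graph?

4

A width-4 tree decomposition is:
Bags: B1 = {0, 1, 5, 6, 7}  B2 = {0, 1, 6, 7, 10}  B3 = {1, 3, 5, 6, 7}  B4 = {3, 4, 5, 6, 7}  B5 = {3, 5, 6, 7, 8}  B6 = {2, 3, 5, 6, 8}  B7 = {3, 5, 6, 8, 9}
Tree: B1–B2, B1–B3, B3–B4, B4–B5, B5–B6, B5–B7
The largest bag has 5 vertices, giving width 4; this decomposition certifies tw(G) ≤ 4. For the lower bound, the 5 vertices {0, 1, 6, 7, 10} are pairwise adjacent, and any tree decomposition puts a clique entirely inside one bag — forcing width ≥ 4. Combining the bounds, tw(G) = 4.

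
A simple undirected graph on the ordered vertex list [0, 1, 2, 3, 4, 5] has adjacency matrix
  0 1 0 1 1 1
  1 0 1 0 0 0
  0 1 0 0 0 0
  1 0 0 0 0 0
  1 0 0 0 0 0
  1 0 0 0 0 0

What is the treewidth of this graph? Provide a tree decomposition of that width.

Every bag has size at most 2, so the width is 2 − 1 = 1 and tw(G) ≤ 1. G has an edge, so its treewidth is at least 1. The upper and lower bounds meet at 1, so that is the treewidth.

Treewidth 1.
One optimal decomposition is:
Bags: B1 = {0, 1}  B2 = {0, 4}  B3 = {1, 2}  B4 = {0, 5}  B5 = {0, 3}
Tree: B1–B2, B1–B3, B1–B4, B4–B5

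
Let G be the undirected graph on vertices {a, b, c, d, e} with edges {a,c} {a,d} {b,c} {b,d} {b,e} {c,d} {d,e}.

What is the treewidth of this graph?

A width-2 tree decomposition is:
Bags: B1 = {b, c, d}  B2 = {b, d, e}  B3 = {a, c, d}
Tree: B1–B2, B1–B3
Each bag holds 3 vertices, so the decomposition has width 2, which upper-bounds the treewidth. For the lower bound, the 3 vertices {b, d, e} are pairwise adjacent, and any tree decomposition puts a clique entirely inside one bag — forcing width ≥ 2. Hence tw(G) = 2 exactly.

2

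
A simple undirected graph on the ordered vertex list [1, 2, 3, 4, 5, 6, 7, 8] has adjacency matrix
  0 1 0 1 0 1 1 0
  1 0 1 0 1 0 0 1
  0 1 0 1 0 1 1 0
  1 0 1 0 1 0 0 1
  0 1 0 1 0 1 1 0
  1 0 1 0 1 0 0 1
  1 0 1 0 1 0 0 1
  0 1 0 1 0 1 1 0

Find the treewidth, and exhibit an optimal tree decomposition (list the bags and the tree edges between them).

Every bag has size at most 5, so the width is 5 − 1 = 4 and tw(G) ≤ 4. For the lower bound: the 5 vertex sets {2,3}, {4,8}, {5,7}, {6}, {1} are disjoint, each induces a connected subgraph, and every pair is joined by at least one edge of G. Contracting each set to a single vertex therefore yields K_{5} as a minor, and since treewidth is minor-monotone, tw(G) ≥ tw(K_{5}) = 4. Hence tw(G) = 4 exactly.

Treewidth 4.
One optimal decomposition is:
Bags: B1 = {2, 3, 4, 6, 7}  B2 = {2, 4, 6, 7, 8}  B3 = {2, 4, 5, 6, 7}  B4 = {1, 2, 4, 6, 7}
Tree: B1–B2, B2–B3, B3–B4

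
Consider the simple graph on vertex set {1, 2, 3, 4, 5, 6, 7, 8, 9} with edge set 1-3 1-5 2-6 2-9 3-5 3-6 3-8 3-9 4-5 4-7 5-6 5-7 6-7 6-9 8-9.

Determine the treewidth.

2

A width-2 tree decomposition is:
Bags: B1 = {3, 5, 6}  B2 = {1, 3, 5}  B3 = {3, 6, 9}  B4 = {3, 8, 9}  B5 = {2, 6, 9}  B6 = {5, 6, 7}  B7 = {4, 5, 7}
Tree: B1–B2, B1–B3, B3–B4, B3–B5, B1–B6, B6–B7
The largest bag has 3 vertices, giving width 2; this decomposition certifies tw(G) ≤ 2. Conversely, {2, 6, 9} is a clique of size 3, and the vertices of any clique must share a bag in every tree decomposition; so some bag has ≥ 3 vertices and tw(G) ≥ 2. Therefore the treewidth is 2.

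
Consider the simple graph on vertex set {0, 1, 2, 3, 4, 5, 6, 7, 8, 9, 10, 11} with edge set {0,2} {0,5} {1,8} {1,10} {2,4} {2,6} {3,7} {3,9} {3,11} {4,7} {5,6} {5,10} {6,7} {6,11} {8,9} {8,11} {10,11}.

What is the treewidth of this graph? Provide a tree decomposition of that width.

Treewidth 3.
Bags: B1 = {0, 2, 4, 5}  B2 = {2, 4, 5, 6}  B3 = {4, 5, 6, 7}  B4 = {5, 6, 7, 10}  B5 = {6, 7, 10, 11}  B6 = {3, 7, 10, 11}  B7 = {1, 3, 10, 11}  B8 = {1, 3, 8, 11}  B9 = {1, 3, 8, 9}
Tree: B1–B2, B2–B3, B3–B4, B4–B5, B5–B6, B6–B7, B7–B8, B8–B9

The largest bag has 4 vertices, giving width 3; this decomposition certifies tw(G) ≤ 3. For the lower bound: the 4 vertex sets {0,2,4}, {5}, {6}, {3,7,10,11} are disjoint, each induces a connected subgraph, and every pair is joined by at least one edge of G. Contracting each set to a single vertex therefore yields K_{4} as a minor, and since treewidth is minor-monotone, tw(G) ≥ tw(K_{4}) = 3. Combining the bounds, tw(G) = 3.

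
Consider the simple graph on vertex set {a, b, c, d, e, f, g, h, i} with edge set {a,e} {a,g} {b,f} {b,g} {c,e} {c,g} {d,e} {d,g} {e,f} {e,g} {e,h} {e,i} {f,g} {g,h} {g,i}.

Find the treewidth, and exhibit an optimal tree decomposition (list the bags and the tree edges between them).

Treewidth 2.
One such decomposition:
Bags: B1 = {d, e, g}  B2 = {e, f, g}  B3 = {b, f, g}  B4 = {e, g, h}  B5 = {e, g, i}  B6 = {c, e, g}  B7 = {a, e, g}
Tree: B1–B2, B2–B3, B2–B4, B1–B5, B4–B6, B6–B7

Every bag has size at most 3, so the width is 3 − 1 = 2 and tw(G) ≤ 2. Conversely, {d, e, g} is a clique of size 3, and the vertices of any clique must share a bag in every tree decomposition; so some bag has ≥ 3 vertices and tw(G) ≥ 2. Therefore the treewidth is 2.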